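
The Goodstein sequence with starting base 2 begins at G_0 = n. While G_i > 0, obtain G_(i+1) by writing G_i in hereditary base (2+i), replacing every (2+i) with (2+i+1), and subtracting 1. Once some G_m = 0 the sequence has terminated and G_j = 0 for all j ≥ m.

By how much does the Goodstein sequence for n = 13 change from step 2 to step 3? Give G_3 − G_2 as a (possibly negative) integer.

14813

i=0: 13 = 2^(2 + 1) + 2^2 + 1 (b=2); 2→3: 3^(3 + 1) + 3^3 + 1 = 109; 109−1 = 108
i=1: 108 = 3^(3 + 1) + 3^3 (b=3); 3→4: 4^(4 + 1) + 4^4 = 1280; 1280−1 = 1279
i=2: 1279 = 4^(4 + 1) + 3·4^3 + 3·4^2 + 3·4 + 3 (b=4); 4→5: 5^(5 + 1) + 3·5^3 + 3·5^2 + 3·5 + 3 = 16093; 16093−1 = 16092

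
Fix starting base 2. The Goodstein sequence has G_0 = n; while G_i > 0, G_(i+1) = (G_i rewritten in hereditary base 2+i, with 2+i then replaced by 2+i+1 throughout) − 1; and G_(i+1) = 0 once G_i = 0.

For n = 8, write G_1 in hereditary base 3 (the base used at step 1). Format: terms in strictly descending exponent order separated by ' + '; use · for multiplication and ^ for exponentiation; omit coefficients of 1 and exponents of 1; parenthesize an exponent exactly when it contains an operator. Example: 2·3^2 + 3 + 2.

2·3^3 + 2·3^2 + 2·3 + 2

G_0 = 8. HB_2(8) = 2^(2 + 1). Bump = 81. G_1 = 80.
G_1 = 80. HB_3(80) = 2·3^3 + 2·3^2 + 2·3 + 2. Bump = 554. G_2 = 553.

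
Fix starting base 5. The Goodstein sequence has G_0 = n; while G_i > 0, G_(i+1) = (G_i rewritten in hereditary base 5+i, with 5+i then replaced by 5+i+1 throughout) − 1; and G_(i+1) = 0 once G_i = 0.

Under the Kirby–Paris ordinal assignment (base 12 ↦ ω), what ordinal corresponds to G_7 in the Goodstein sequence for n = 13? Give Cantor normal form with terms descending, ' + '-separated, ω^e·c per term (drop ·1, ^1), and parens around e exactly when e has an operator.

ω + 5

G_0 = 13. HB_5(13) = 2·5 + 3. Bump = 15. G_1 = 14.
G_1 = 14. HB_6(14) = 2·6 + 2. Bump = 16. G_2 = 15.
G_2 = 15. HB_7(15) = 2·7 + 1. Bump = 17. G_3 = 16.
G_3 = 16. HB_8(16) = 2·8. Bump = 18. G_4 = 17.
G_4 = 17. HB_9(17) = 9 + 8. Bump = 18. G_5 = 17.
G_5 = 17. HB_10(17) = 10 + 7. Bump = 18. G_6 = 17.
G_6 = 17. HB_11(17) = 11 + 6. Bump = 18. G_7 = 17.
G_7 = 17. HB_12(17) = 12 + 5. Bump = 18. G_8 = 17.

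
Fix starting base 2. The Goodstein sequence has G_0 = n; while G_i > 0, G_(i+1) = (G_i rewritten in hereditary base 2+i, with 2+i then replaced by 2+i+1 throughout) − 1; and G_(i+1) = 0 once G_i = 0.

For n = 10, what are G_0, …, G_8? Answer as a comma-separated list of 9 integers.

10, 83, 1025, 15625, 279935, 4215754, 84073323, 1937434592, 50000555551

10 —HB2→ 2^(2 + 1) + 2 —bump→ 3^(3 + 1) + 3 = 84 —(−1)→ 83
83 —HB3→ 3^(3 + 1) + 2 —bump→ 4^(4 + 1) + 2 = 1026 —(−1)→ 1025
1025 —HB4→ 4^(4 + 1) + 1 —bump→ 5^(5 + 1) + 1 = 15626 —(−1)→ 15625
15625 —HB5→ 5^(5 + 1) —bump→ 6^(6 + 1) = 279936 —(−1)→ 279935
279935 —HB6→ 5·6^6 + 5·6^5 + 5·6^4 + 5·6^3 + 5·6^2 + 5·6 + 5 —bump→ 5·7^7 + 5·7^5 + 5·7^4 + 5·7^3 + 5·7^2 + 5·7 + 5 = 4215755 —(−1)→ 4215754
4215754 —HB7→ 5·7^7 + 5·7^5 + 5·7^4 + 5·7^3 + 5·7^2 + 5·7 + 4 —bump→ 5·8^8 + 5·8^5 + 5·8^4 + 5·8^3 + 5·8^2 + 5·8 + 4 = 84073324 —(−1)→ 84073323
84073323 —HB8→ 5·8^8 + 5·8^5 + 5·8^4 + 5·8^3 + 5·8^2 + 5·8 + 3 —bump→ 5·9^9 + 5·9^5 + 5·9^4 + 5·9^3 + 5·9^2 + 5·9 + 3 = 1937434593 —(−1)→ 1937434592
1937434592 —HB9→ 5·9^9 + 5·9^5 + 5·9^4 + 5·9^3 + 5·9^2 + 5·9 + 2 —bump→ 5·10^10 + 5·10^5 + 5·10^4 + 5·10^3 + 5·10^2 + 5·10 + 2 = 50000555552 —(−1)→ 50000555551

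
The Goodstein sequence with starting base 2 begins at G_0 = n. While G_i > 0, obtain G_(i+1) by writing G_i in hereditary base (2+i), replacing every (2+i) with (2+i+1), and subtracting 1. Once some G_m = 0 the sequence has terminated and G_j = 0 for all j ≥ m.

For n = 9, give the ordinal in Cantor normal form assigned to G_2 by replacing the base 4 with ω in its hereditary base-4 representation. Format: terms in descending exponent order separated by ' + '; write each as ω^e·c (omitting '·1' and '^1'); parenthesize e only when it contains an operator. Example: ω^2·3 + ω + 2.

G_0=9  [base 2] 2^(2 + 1) + 1  →[2↦3]→  3^(3 + 1) + 1 = 82  −1 ⇒ G_1=81
G_1=81  [base 3] 3^(3 + 1)  →[3↦4]→  4^(4 + 1) = 1024  −1 ⇒ G_2=1023
G_2=1023  [base 4] 3·4^4 + 3·4^3 + 3·4^2 + 3·4 + 3  →[4↦5]→  3·5^5 + 3·5^3 + 3·5^2 + 3·5 + 3 = 9843  −1 ⇒ G_3=9842

ω^ω·3 + ω^3·3 + ω^2·3 + ω·3 + 3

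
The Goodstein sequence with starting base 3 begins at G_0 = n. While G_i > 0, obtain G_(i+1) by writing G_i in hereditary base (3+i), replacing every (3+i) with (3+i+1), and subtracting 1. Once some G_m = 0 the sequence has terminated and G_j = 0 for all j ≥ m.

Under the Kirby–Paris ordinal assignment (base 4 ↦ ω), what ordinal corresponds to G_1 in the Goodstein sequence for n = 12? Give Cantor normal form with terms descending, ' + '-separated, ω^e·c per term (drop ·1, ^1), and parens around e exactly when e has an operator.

ω^2 + 3

base 3: 12 = 3^2 + 3; at 4: 4^2 + 4 = 20; next = 19
base 4: 19 = 4^2 + 3; at 5: 5^2 + 3 = 28; next = 27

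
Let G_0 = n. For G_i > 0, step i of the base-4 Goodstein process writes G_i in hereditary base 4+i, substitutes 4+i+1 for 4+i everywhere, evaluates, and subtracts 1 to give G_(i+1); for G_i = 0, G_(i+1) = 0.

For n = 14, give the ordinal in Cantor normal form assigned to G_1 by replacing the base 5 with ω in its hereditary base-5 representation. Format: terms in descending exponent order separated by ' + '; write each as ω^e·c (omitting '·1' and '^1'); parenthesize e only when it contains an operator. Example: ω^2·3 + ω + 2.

ω·3 + 1

base 4: 14 = 3·4 + 2; at 5: 3·5 + 2 = 17; next = 16
base 5: 16 = 3·5 + 1; at 6: 3·6 + 1 = 19; next = 18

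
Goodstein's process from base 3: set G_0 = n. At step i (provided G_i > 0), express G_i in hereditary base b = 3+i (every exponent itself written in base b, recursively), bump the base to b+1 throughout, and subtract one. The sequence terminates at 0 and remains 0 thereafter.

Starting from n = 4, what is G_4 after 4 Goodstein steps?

base 3: 4 = 3 + 1; at 4: 4 + 1 = 5; next = 4
base 4: 4 = 4; at 5: 5 = 5; next = 4
base 5: 4 = 4; at 6: 4 = 4; next = 3
base 6: 3 = 3; at 7: 3 = 3; next = 2
base 7: 2 = 2; at 8: 2 = 2; next = 1

2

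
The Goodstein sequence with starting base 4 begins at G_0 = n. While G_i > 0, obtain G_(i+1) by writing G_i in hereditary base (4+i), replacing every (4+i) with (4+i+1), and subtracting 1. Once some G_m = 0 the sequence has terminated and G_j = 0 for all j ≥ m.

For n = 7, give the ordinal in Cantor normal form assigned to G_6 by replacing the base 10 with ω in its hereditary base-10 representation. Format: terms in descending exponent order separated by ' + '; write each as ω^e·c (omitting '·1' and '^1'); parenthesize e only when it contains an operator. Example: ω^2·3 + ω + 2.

7 —HB4→ 4 + 3 —bump→ 5 + 3 = 8 —(−1)→ 7
7 —HB5→ 5 + 2 —bump→ 6 + 2 = 8 —(−1)→ 7
7 —HB6→ 6 + 1 —bump→ 7 + 1 = 8 —(−1)→ 7
7 —HB7→ 7 —bump→ 8 = 8 —(−1)→ 7
7 —HB8→ 7 —bump→ 7 = 7 —(−1)→ 6
6 —HB9→ 6 —bump→ 6 = 6 —(−1)→ 5
5 —HB10→ 5 —bump→ 5 = 5 —(−1)→ 4

5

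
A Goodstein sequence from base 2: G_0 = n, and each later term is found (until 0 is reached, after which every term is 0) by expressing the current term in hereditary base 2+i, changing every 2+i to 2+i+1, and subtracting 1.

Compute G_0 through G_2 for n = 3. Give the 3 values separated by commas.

3, 3, 3

i=0: 3 = 2 + 1 (b=2); 2→3: 3 + 1 = 4; 4−1 = 3
i=1: 3 = 3 (b=3); 3→4: 4 = 4; 4−1 = 3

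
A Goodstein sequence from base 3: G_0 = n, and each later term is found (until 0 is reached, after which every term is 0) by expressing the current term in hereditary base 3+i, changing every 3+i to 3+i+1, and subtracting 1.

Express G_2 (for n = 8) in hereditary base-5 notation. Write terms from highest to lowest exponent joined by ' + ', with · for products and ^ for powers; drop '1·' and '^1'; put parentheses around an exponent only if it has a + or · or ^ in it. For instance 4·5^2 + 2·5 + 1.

2·5

i=0: 8 = 2·3 + 2 (b=3); 3→4: 2·4 + 2 = 10; 10−1 = 9
i=1: 9 = 2·4 + 1 (b=4); 4→5: 2·5 + 1 = 11; 11−1 = 10
i=2: 10 = 2·5 (b=5); 5→6: 2·6 = 12; 12−1 = 11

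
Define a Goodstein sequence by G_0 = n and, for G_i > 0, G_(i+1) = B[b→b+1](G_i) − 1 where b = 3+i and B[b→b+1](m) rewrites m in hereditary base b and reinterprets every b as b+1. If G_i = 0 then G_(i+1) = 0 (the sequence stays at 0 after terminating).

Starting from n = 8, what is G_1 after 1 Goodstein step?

(0) 8|_3 = 2·3 + 2 ↦ 2·4 + 2|_4 = 10 ⇒ 9
(1) 9|_4 = 2·4 + 1 ↦ 2·5 + 1|_5 = 11 ⇒ 10

9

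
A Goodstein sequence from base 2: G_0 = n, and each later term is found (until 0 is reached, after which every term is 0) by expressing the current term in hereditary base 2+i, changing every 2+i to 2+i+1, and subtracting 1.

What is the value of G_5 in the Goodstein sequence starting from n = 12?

5764910

G_0=12  [base 2] 2^(2 + 1) + 2^2  →[2↦3]→  3^(3 + 1) + 3^3 = 108  −1 ⇒ G_1=107
G_1=107  [base 3] 3^(3 + 1) + 2·3^2 + 2·3 + 2  →[3↦4]→  4^(4 + 1) + 2·4^2 + 2·4 + 2 = 1066  −1 ⇒ G_2=1065
G_2=1065  [base 4] 4^(4 + 1) + 2·4^2 + 2·4 + 1  →[4↦5]→  5^(5 + 1) + 2·5^2 + 2·5 + 1 = 15686  −1 ⇒ G_3=15685
G_3=15685  [base 5] 5^(5 + 1) + 2·5^2 + 2·5  →[5↦6]→  6^(6 + 1) + 2·6^2 + 2·6 = 280020  −1 ⇒ G_4=280019
G_4=280019  [base 6] 6^(6 + 1) + 2·6^2 + 6 + 5  →[6↦7]→  7^(7 + 1) + 2·7^2 + 7 + 5 = 5764911  −1 ⇒ G_5=5764910
G_5=5764910  [base 7] 7^(7 + 1) + 2·7^2 + 7 + 4  →[7↦8]→  8^(8 + 1) + 2·8^2 + 8 + 4 = 134217868  −1 ⇒ G_6=134217867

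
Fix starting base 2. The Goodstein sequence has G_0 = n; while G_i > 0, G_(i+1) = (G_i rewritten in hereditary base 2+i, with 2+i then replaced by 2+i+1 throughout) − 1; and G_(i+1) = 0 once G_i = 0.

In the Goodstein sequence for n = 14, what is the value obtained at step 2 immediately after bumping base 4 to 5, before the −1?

18751

G_0=14  [base 2] 2^(2 + 1) + 2^2 + 2  →[2↦3]→  3^(3 + 1) + 3^3 + 3 = 111  −1 ⇒ G_1=110
G_1=110  [base 3] 3^(3 + 1) + 3^3 + 2  →[3↦4]→  4^(4 + 1) + 4^4 + 2 = 1282  −1 ⇒ G_2=1281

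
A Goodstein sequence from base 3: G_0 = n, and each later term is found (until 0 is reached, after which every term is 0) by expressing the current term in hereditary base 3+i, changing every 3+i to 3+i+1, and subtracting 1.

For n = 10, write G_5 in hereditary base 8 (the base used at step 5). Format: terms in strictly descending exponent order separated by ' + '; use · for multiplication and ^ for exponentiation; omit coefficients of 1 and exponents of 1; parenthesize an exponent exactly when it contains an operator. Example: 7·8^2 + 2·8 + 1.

G_0 = 10. HB_3(10) = 3^2 + 1. Bump = 17. G_1 = 16.
G_1 = 16. HB_4(16) = 4^2. Bump = 25. G_2 = 24.
G_2 = 24. HB_5(24) = 4·5 + 4. Bump = 28. G_3 = 27.
G_3 = 27. HB_6(27) = 4·6 + 3. Bump = 31. G_4 = 30.
G_4 = 30. HB_7(30) = 4·7 + 2. Bump = 34. G_5 = 33.
G_5 = 33. HB_8(33) = 4·8 + 1. Bump = 37. G_6 = 36.

4·8 + 1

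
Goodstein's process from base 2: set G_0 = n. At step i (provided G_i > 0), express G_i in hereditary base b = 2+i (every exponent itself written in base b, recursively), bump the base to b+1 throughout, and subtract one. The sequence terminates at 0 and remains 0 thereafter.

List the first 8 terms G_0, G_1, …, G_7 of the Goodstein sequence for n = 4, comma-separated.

[0] 4 ≡ 2^2 (base 2). Lift 3: 27. −1: 26.
[1] 26 ≡ 2·3^2 + 2·3 + 2 (base 3). Lift 4: 42. −1: 41.
[2] 41 ≡ 2·4^2 + 2·4 + 1 (base 4). Lift 5: 61. −1: 60.
[3] 60 ≡ 2·5^2 + 2·5 (base 5). Lift 6: 84. −1: 83.
[4] 83 ≡ 2·6^2 + 6 + 5 (base 6). Lift 7: 110. −1: 109.
[5] 109 ≡ 2·7^2 + 7 + 4 (base 7). Lift 8: 140. −1: 139.
[6] 139 ≡ 2·8^2 + 8 + 3 (base 8). Lift 9: 174. −1: 173.

4, 26, 41, 60, 83, 109, 139, 173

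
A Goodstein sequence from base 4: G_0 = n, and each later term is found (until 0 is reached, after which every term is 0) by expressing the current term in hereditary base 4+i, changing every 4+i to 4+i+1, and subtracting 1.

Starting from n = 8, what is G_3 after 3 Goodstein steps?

step 0: 8 = 2·4; sub 5 for 4: 2·5; = 10; G_1 = 10−1 = 9
step 1: 9 = 5 + 4; sub 6 for 5: 6 + 4; = 10; G_2 = 10−1 = 9
step 2: 9 = 6 + 3; sub 7 for 6: 7 + 3; = 10; G_3 = 10−1 = 9
step 3: 9 = 7 + 2; sub 8 for 7: 8 + 2; = 10; G_4 = 10−1 = 9

9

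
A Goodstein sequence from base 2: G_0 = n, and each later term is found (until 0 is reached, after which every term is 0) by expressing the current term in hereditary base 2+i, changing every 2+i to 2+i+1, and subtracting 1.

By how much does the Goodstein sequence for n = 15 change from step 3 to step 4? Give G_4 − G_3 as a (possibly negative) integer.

307841

step 0: 15 = 2^(2 + 1) + 2^2 + 2 + 1; sub 3 for 2: 3^(3 + 1) + 3^3 + 3 + 1; = 112; G_1 = 112−1 = 111
step 1: 111 = 3^(3 + 1) + 3^3 + 3; sub 4 for 3: 4^(4 + 1) + 4^4 + 4; = 1284; G_2 = 1284−1 = 1283
step 2: 1283 = 4^(4 + 1) + 4^4 + 3; sub 5 for 4: 5^(5 + 1) + 5^5 + 3; = 18753; G_3 = 18753−1 = 18752
step 3: 18752 = 5^(5 + 1) + 5^5 + 2; sub 6 for 5: 6^(6 + 1) + 6^6 + 2; = 326594; G_4 = 326594−1 = 326593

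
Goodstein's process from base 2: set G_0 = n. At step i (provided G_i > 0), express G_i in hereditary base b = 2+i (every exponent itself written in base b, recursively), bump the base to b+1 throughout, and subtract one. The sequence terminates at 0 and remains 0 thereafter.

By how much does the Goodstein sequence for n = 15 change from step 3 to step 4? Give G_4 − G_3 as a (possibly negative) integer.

307841

(0) 15|_2 = 2^(2 + 1) + 2^2 + 2 + 1 ↦ 3^(3 + 1) + 3^3 + 3 + 1|_3 = 112 ⇒ 111
(1) 111|_3 = 3^(3 + 1) + 3^3 + 3 ↦ 4^(4 + 1) + 4^4 + 4|_4 = 1284 ⇒ 1283
(2) 1283|_4 = 4^(4 + 1) + 4^4 + 3 ↦ 5^(5 + 1) + 5^5 + 3|_5 = 18753 ⇒ 18752
(3) 18752|_5 = 5^(5 + 1) + 5^5 + 2 ↦ 6^(6 + 1) + 6^6 + 2|_6 = 326594 ⇒ 326593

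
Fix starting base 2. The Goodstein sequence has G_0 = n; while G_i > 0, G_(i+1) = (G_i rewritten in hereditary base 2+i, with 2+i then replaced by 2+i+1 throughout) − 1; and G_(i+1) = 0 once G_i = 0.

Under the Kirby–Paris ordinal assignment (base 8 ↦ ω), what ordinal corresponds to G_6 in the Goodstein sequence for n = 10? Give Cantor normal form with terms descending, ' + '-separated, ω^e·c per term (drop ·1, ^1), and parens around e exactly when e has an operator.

ω^ω·5 + ω^5·5 + ω^4·5 + ω^3·5 + ω^2·5 + ω·5 + 3

10 —HB2→ 2^(2 + 1) + 2 —bump→ 3^(3 + 1) + 3 = 84 —(−1)→ 83
83 —HB3→ 3^(3 + 1) + 2 —bump→ 4^(4 + 1) + 2 = 1026 —(−1)→ 1025
1025 —HB4→ 4^(4 + 1) + 1 —bump→ 5^(5 + 1) + 1 = 15626 —(−1)→ 15625
15625 —HB5→ 5^(5 + 1) —bump→ 6^(6 + 1) = 279936 —(−1)→ 279935
279935 —HB6→ 5·6^6 + 5·6^5 + 5·6^4 + 5·6^3 + 5·6^2 + 5·6 + 5 —bump→ 5·7^7 + 5·7^5 + 5·7^4 + 5·7^3 + 5·7^2 + 5·7 + 5 = 4215755 —(−1)→ 4215754
4215754 —HB7→ 5·7^7 + 5·7^5 + 5·7^4 + 5·7^3 + 5·7^2 + 5·7 + 4 —bump→ 5·8^8 + 5·8^5 + 5·8^4 + 5·8^3 + 5·8^2 + 5·8 + 4 = 84073324 —(−1)→ 84073323
84073323 —HB8→ 5·8^8 + 5·8^5 + 5·8^4 + 5·8^3 + 5·8^2 + 5·8 + 3 —bump→ 5·9^9 + 5·9^5 + 5·9^4 + 5·9^3 + 5·9^2 + 5·9 + 3 = 1937434593 —(−1)→ 1937434592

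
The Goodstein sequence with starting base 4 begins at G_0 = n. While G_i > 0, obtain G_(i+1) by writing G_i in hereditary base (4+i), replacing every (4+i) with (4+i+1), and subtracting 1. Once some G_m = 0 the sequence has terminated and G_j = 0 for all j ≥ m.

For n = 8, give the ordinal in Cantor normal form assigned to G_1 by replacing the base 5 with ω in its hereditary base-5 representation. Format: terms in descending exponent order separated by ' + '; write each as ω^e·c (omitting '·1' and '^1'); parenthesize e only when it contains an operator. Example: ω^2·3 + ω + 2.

(0) 8|_4 = 2·4 ↦ 2·5|_5 = 10 ⇒ 9
(1) 9|_5 = 5 + 4 ↦ 6 + 4|_6 = 10 ⇒ 9

ω + 4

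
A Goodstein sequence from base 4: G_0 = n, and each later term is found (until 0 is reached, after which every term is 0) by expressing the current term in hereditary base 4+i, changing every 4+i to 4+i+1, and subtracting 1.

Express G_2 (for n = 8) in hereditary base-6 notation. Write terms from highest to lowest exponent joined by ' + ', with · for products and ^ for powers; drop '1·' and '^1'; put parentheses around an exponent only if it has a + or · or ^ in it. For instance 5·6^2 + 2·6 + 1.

6 + 3

(0) 8|_4 = 2·4 ↦ 2·5|_5 = 10 ⇒ 9
(1) 9|_5 = 5 + 4 ↦ 6 + 4|_6 = 10 ⇒ 9
(2) 9|_6 = 6 + 3 ↦ 7 + 3|_7 = 10 ⇒ 9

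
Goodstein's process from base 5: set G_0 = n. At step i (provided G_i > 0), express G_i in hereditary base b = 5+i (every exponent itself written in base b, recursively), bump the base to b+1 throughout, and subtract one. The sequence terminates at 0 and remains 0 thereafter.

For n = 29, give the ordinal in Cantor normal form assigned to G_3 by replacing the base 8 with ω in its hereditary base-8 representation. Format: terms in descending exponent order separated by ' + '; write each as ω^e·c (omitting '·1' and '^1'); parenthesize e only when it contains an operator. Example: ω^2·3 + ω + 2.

ω^2 + 1

base 5: 29 = 5^2 + 4; at 6: 6^2 + 4 = 40; next = 39
base 6: 39 = 6^2 + 3; at 7: 7^2 + 3 = 52; next = 51
base 7: 51 = 7^2 + 2; at 8: 8^2 + 2 = 66; next = 65
base 8: 65 = 8^2 + 1; at 9: 9^2 + 1 = 82; next = 81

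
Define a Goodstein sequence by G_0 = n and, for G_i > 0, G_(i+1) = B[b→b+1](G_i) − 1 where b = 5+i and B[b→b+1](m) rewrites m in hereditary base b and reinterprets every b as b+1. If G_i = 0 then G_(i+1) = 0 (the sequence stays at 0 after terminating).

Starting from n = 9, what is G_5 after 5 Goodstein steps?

9

9 —HB5→ 5 + 4 —bump→ 6 + 4 = 10 —(−1)→ 9
9 —HB6→ 6 + 3 —bump→ 7 + 3 = 10 —(−1)→ 9
9 —HB7→ 7 + 2 —bump→ 8 + 2 = 10 —(−1)→ 9
9 —HB8→ 8 + 1 —bump→ 9 + 1 = 10 —(−1)→ 9
9 —HB9→ 9 —bump→ 10 = 10 —(−1)→ 9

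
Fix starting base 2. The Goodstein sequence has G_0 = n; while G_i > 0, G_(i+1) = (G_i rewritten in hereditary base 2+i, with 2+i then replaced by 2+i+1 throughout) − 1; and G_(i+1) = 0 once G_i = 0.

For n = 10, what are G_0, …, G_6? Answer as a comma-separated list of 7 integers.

step 0: 10 = 2^(2 + 1) + 2; sub 3 for 2: 3^(3 + 1) + 3; = 84; G_1 = 84−1 = 83
step 1: 83 = 3^(3 + 1) + 2; sub 4 for 3: 4^(4 + 1) + 2; = 1026; G_2 = 1026−1 = 1025
step 2: 1025 = 4^(4 + 1) + 1; sub 5 for 4: 5^(5 + 1) + 1; = 15626; G_3 = 15626−1 = 15625
step 3: 15625 = 5^(5 + 1); sub 6 for 5: 6^(6 + 1); = 279936; G_4 = 279936−1 = 279935
step 4: 279935 = 5·6^6 + 5·6^5 + 5·6^4 + 5·6^3 + 5·6^2 + 5·6 + 5; sub 7 for 6: 5·7^7 + 5·7^5 + 5·7^4 + 5·7^3 + 5·7^2 + 5·7 + 5; = 4215755; G_5 = 4215755−1 = 4215754
step 5: 4215754 = 5·7^7 + 5·7^5 + 5·7^4 + 5·7^3 + 5·7^2 + 5·7 + 4; sub 8 for 7: 5·8^8 + 5·8^5 + 5·8^4 + 5·8^3 + 5·8^2 + 5·8 + 4; = 84073324; G_6 = 84073324−1 = 84073323

10, 83, 1025, 15625, 279935, 4215754, 84073323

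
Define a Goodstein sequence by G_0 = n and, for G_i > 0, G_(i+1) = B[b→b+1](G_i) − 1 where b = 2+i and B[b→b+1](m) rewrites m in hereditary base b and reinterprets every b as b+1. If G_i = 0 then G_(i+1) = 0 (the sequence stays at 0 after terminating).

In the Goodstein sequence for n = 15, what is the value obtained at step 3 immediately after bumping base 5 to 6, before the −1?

[0] 15 ≡ 2^(2 + 1) + 2^2 + 2 + 1 (base 2). Lift 3: 112. −1: 111.
[1] 111 ≡ 3^(3 + 1) + 3^3 + 3 (base 3). Lift 4: 1284. −1: 1283.
[2] 1283 ≡ 4^(4 + 1) + 4^4 + 3 (base 4). Lift 5: 18753. −1: 18752.
[3] 18752 ≡ 5^(5 + 1) + 5^5 + 2 (base 5). Lift 6: 326594. −1: 326593.

326594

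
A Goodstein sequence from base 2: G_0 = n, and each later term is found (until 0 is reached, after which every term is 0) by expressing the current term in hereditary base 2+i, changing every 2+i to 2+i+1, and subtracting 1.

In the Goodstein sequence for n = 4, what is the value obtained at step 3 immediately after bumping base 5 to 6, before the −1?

84

step 0: 4 = 2^2; sub 3 for 2: 3^3; = 27; G_1 = 27−1 = 26
step 1: 26 = 2·3^2 + 2·3 + 2; sub 4 for 3: 2·4^2 + 2·4 + 2; = 42; G_2 = 42−1 = 41
step 2: 41 = 2·4^2 + 2·4 + 1; sub 5 for 4: 2·5^2 + 2·5 + 1; = 61; G_3 = 61−1 = 60
step 3: 60 = 2·5^2 + 2·5; sub 6 for 5: 2·6^2 + 2·6; = 84; G_4 = 84−1 = 83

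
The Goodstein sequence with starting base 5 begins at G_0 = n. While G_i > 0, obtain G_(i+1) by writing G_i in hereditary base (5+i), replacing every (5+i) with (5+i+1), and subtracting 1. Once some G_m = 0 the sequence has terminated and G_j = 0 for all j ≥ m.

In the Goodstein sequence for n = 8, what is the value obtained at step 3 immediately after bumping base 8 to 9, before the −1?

9

step 0: 8 = 5 + 3; sub 6 for 5: 6 + 3; = 9; G_1 = 9−1 = 8
step 1: 8 = 6 + 2; sub 7 for 6: 7 + 2; = 9; G_2 = 9−1 = 8
step 2: 8 = 7 + 1; sub 8 for 7: 8 + 1; = 9; G_3 = 9−1 = 8
step 3: 8 = 8; sub 9 for 8: 9; = 9; G_4 = 9−1 = 8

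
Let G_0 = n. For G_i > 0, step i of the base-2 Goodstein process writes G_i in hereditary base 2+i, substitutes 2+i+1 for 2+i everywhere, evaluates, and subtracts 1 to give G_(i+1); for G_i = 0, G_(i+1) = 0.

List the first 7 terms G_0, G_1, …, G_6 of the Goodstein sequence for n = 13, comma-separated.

13, 108, 1279, 16092, 280711, 5765998, 134219479

G_0=13  [base 2] 2^(2 + 1) + 2^2 + 1  →[2↦3]→  3^(3 + 1) + 3^3 + 1 = 109  −1 ⇒ G_1=108
G_1=108  [base 3] 3^(3 + 1) + 3^3  →[3↦4]→  4^(4 + 1) + 4^4 = 1280  −1 ⇒ G_2=1279
G_2=1279  [base 4] 4^(4 + 1) + 3·4^3 + 3·4^2 + 3·4 + 3  →[4↦5]→  5^(5 + 1) + 3·5^3 + 3·5^2 + 3·5 + 3 = 16093  −1 ⇒ G_3=16092
G_3=16092  [base 5] 5^(5 + 1) + 3·5^3 + 3·5^2 + 3·5 + 2  →[5↦6]→  6^(6 + 1) + 3·6^3 + 3·6^2 + 3·6 + 2 = 280712  −1 ⇒ G_4=280711
G_4=280711  [base 6] 6^(6 + 1) + 3·6^3 + 3·6^2 + 3·6 + 1  →[6↦7]→  7^(7 + 1) + 3·7^3 + 3·7^2 + 3·7 + 1 = 5765999  −1 ⇒ G_5=5765998
G_5=5765998  [base 7] 7^(7 + 1) + 3·7^3 + 3·7^2 + 3·7  →[7↦8]→  8^(8 + 1) + 3·8^3 + 3·8^2 + 3·8 = 134219480  −1 ⇒ G_6=134219479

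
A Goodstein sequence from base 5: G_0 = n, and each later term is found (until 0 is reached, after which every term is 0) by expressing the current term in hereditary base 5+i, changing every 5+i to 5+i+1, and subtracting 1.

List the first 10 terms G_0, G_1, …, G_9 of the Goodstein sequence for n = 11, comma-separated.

G_0 = 11. HB_5(11) = 2·5 + 1. Bump = 13. G_1 = 12.
G_1 = 12. HB_6(12) = 2·6. Bump = 14. G_2 = 13.
G_2 = 13. HB_7(13) = 7 + 6. Bump = 14. G_3 = 13.
G_3 = 13. HB_8(13) = 8 + 5. Bump = 14. G_4 = 13.
G_4 = 13. HB_9(13) = 9 + 4. Bump = 14. G_5 = 13.
G_5 = 13. HB_10(13) = 10 + 3. Bump = 14. G_6 = 13.
G_6 = 13. HB_11(13) = 11 + 2. Bump = 14. G_7 = 13.
G_7 = 13. HB_12(13) = 12 + 1. Bump = 14. G_8 = 13.
G_8 = 13. HB_13(13) = 13. Bump = 14. G_9 = 13.

11, 12, 13, 13, 13, 13, 13, 13, 13, 13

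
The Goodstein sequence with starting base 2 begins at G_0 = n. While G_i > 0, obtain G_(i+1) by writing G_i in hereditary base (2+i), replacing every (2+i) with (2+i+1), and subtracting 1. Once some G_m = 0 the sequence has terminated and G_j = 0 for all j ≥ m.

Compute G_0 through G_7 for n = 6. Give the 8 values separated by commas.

6, 29, 257, 3125, 46655, 98039, 187243, 332147

i=0: 6 = 2^2 + 2 (b=2); 2→3: 3^3 + 3 = 30; 30−1 = 29
i=1: 29 = 3^3 + 2 (b=3); 3→4: 4^4 + 2 = 258; 258−1 = 257
i=2: 257 = 4^4 + 1 (b=4); 4→5: 5^5 + 1 = 3126; 3126−1 = 3125
i=3: 3125 = 5^5 (b=5); 5→6: 6^6 = 46656; 46656−1 = 46655
i=4: 46655 = 5·6^5 + 5·6^4 + 5·6^3 + 5·6^2 + 5·6 + 5 (b=6); 6→7: 5·7^5 + 5·7^4 + 5·7^3 + 5·7^2 + 5·7 + 5 = 98040; 98040−1 = 98039
i=5: 98039 = 5·7^5 + 5·7^4 + 5·7^3 + 5·7^2 + 5·7 + 4 (b=7); 7→8: 5·8^5 + 5·8^4 + 5·8^3 + 5·8^2 + 5·8 + 4 = 187244; 187244−1 = 187243
i=6: 187243 = 5·8^5 + 5·8^4 + 5·8^3 + 5·8^2 + 5·8 + 3 (b=8); 8→9: 5·9^5 + 5·9^4 + 5·9^3 + 5·9^2 + 5·9 + 3 = 332148; 332148−1 = 332147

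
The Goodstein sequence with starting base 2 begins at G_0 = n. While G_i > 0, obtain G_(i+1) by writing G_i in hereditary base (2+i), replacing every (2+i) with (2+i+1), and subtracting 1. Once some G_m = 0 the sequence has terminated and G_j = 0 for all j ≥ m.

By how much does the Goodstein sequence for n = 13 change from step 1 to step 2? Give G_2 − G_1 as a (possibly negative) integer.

i=0: 13 = 2^(2 + 1) + 2^2 + 1 (b=2); 2→3: 3^(3 + 1) + 3^3 + 1 = 109; 109−1 = 108
i=1: 108 = 3^(3 + 1) + 3^3 (b=3); 3→4: 4^(4 + 1) + 4^4 = 1280; 1280−1 = 1279

1171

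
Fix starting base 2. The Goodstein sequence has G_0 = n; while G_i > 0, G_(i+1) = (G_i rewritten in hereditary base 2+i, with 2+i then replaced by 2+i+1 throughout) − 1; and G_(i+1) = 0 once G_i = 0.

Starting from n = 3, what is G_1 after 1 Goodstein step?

i=0: 3 = 2 + 1 (b=2); 2→3: 3 + 1 = 4; 4−1 = 3
i=1: 3 = 3 (b=3); 3→4: 4 = 4; 4−1 = 3

3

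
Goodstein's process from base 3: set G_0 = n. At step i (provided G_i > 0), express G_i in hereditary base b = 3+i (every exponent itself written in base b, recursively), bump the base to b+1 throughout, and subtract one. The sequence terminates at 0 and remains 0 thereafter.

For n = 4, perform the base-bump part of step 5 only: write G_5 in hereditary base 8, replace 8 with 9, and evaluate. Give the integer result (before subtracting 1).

1

[0] 4 ≡ 3 + 1 (base 3). Lift 4: 5. −1: 4.
[1] 4 ≡ 4 (base 4). Lift 5: 5. −1: 4.
[2] 4 ≡ 4 (base 5). Lift 6: 4. −1: 3.
[3] 3 ≡ 3 (base 6). Lift 7: 3. −1: 2.
[4] 2 ≡ 2 (base 7). Lift 8: 2. −1: 1.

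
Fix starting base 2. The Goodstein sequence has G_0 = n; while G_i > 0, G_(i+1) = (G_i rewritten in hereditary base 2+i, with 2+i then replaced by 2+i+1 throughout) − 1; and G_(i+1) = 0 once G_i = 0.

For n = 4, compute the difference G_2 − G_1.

15

i=0: 4 = 2^2 (b=2); 2→3: 3^3 = 27; 27−1 = 26
i=1: 26 = 2·3^2 + 2·3 + 2 (b=3); 3→4: 2·4^2 + 2·4 + 2 = 42; 42−1 = 41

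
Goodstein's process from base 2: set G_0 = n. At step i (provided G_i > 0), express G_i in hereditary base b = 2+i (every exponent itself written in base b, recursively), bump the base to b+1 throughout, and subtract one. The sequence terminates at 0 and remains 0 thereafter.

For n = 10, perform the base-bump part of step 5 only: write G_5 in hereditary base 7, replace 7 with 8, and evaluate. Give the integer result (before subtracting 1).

step 0: 10 = 2^(2 + 1) + 2; sub 3 for 2: 3^(3 + 1) + 3; = 84; G_1 = 84−1 = 83
step 1: 83 = 3^(3 + 1) + 2; sub 4 for 3: 4^(4 + 1) + 2; = 1026; G_2 = 1026−1 = 1025
step 2: 1025 = 4^(4 + 1) + 1; sub 5 for 4: 5^(5 + 1) + 1; = 15626; G_3 = 15626−1 = 15625
step 3: 15625 = 5^(5 + 1); sub 6 for 5: 6^(6 + 1); = 279936; G_4 = 279936−1 = 279935
step 4: 279935 = 5·6^6 + 5·6^5 + 5·6^4 + 5·6^3 + 5·6^2 + 5·6 + 5; sub 7 for 6: 5·7^7 + 5·7^5 + 5·7^4 + 5·7^3 + 5·7^2 + 5·7 + 5; = 4215755; G_5 = 4215755−1 = 4215754
step 5: 4215754 = 5·7^7 + 5·7^5 + 5·7^4 + 5·7^3 + 5·7^2 + 5·7 + 4; sub 8 for 7: 5·8^8 + 5·8^5 + 5·8^4 + 5·8^3 + 5·8^2 + 5·8 + 4; = 84073324; G_6 = 84073324−1 = 84073323

84073324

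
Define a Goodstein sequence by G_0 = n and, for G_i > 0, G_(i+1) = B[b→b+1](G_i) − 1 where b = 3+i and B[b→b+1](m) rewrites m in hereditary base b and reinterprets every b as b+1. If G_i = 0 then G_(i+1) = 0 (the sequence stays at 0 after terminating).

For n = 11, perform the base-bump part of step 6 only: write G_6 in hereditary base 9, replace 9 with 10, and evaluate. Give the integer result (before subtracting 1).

52

base 3: 11 = 3^2 + 2; at 4: 4^2 + 2 = 18; next = 17
base 4: 17 = 4^2 + 1; at 5: 5^2 + 1 = 26; next = 25
base 5: 25 = 5^2; at 6: 6^2 = 36; next = 35
base 6: 35 = 5·6 + 5; at 7: 5·7 + 5 = 40; next = 39
base 7: 39 = 5·7 + 4; at 8: 5·8 + 4 = 44; next = 43
base 8: 43 = 5·8 + 3; at 9: 5·9 + 3 = 48; next = 47
base 9: 47 = 5·9 + 2; at 10: 5·10 + 2 = 52; next = 51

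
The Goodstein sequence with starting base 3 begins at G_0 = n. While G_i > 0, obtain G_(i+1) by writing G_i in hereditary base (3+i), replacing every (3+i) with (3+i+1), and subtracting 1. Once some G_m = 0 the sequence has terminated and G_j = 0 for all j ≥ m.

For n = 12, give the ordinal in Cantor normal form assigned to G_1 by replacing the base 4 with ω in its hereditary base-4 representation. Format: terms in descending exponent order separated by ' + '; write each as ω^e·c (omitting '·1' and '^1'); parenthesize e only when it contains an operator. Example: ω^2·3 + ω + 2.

ω^2 + 3

step 0: 12 = 3^2 + 3; sub 4 for 3: 4^2 + 4; = 20; G_1 = 20−1 = 19
step 1: 19 = 4^2 + 3; sub 5 for 4: 5^2 + 3; = 28; G_2 = 28−1 = 27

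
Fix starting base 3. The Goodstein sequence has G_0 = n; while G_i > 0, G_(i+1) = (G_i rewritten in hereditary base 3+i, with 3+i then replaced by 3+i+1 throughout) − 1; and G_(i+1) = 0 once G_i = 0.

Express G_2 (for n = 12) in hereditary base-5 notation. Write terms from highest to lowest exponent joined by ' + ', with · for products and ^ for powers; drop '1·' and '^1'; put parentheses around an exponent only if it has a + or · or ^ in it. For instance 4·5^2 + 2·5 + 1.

5^2 + 2

base 3: 12 = 3^2 + 3; at 4: 4^2 + 4 = 20; next = 19
base 4: 19 = 4^2 + 3; at 5: 5^2 + 3 = 28; next = 27
base 5: 27 = 5^2 + 2; at 6: 6^2 + 2 = 38; next = 37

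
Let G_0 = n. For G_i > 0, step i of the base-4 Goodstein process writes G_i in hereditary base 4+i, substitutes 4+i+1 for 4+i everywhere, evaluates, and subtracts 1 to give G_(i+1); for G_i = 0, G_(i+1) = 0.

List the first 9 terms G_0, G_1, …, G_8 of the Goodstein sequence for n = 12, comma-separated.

12, 14, 15, 16, 17, 18, 19, 19, 19

12 —HB4→ 3·4 —bump→ 3·5 = 15 —(−1)→ 14
14 —HB5→ 2·5 + 4 —bump→ 2·6 + 4 = 16 —(−1)→ 15
15 —HB6→ 2·6 + 3 —bump→ 2·7 + 3 = 17 —(−1)→ 16
16 —HB7→ 2·7 + 2 —bump→ 2·8 + 2 = 18 —(−1)→ 17
17 —HB8→ 2·8 + 1 —bump→ 2·9 + 1 = 19 —(−1)→ 18
18 —HB9→ 2·9 —bump→ 2·10 = 20 —(−1)→ 19
19 —HB10→ 10 + 9 —bump→ 11 + 9 = 20 —(−1)→ 19
19 —HB11→ 11 + 8 —bump→ 12 + 8 = 20 —(−1)→ 19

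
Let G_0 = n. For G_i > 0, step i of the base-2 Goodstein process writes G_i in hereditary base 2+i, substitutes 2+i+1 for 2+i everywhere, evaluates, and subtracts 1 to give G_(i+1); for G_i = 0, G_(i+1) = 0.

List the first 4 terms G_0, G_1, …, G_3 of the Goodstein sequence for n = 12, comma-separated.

base 2: 12 = 2^(2 + 1) + 2^2; at 3: 3^(3 + 1) + 3^3 = 108; next = 107
base 3: 107 = 3^(3 + 1) + 2·3^2 + 2·3 + 2; at 4: 4^(4 + 1) + 2·4^2 + 2·4 + 2 = 1066; next = 1065
base 4: 1065 = 4^(4 + 1) + 2·4^2 + 2·4 + 1; at 5: 5^(5 + 1) + 2·5^2 + 2·5 + 1 = 15686; next = 15685

12, 107, 1065, 15685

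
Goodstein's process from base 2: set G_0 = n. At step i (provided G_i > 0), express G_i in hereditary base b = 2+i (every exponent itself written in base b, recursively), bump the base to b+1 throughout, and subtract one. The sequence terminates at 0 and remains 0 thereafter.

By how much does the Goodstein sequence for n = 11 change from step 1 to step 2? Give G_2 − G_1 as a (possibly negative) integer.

943

G_0=11  [base 2] 2^(2 + 1) + 2 + 1  →[2↦3]→  3^(3 + 1) + 3 + 1 = 85  −1 ⇒ G_1=84
G_1=84  [base 3] 3^(3 + 1) + 3  →[3↦4]→  4^(4 + 1) + 4 = 1028  −1 ⇒ G_2=1027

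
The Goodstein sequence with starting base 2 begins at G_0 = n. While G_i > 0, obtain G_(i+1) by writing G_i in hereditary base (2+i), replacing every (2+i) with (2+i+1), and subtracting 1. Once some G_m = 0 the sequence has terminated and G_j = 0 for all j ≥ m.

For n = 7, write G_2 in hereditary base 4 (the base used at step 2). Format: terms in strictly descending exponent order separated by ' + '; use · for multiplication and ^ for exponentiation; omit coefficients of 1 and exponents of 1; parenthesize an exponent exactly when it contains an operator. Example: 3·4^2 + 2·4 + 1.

G_0 = 7. HB_2(7) = 2^2 + 2 + 1. Bump = 31. G_1 = 30.
G_1 = 30. HB_3(30) = 3^3 + 3. Bump = 260. G_2 = 259.

4^4 + 3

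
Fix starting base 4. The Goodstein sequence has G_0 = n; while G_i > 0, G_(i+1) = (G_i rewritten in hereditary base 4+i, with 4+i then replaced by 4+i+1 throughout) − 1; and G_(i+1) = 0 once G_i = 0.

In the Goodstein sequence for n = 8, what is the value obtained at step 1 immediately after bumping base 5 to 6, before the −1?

step 0: 8 = 2·4; sub 5 for 4: 2·5; = 10; G_1 = 10−1 = 9
step 1: 9 = 5 + 4; sub 6 for 5: 6 + 4; = 10; G_2 = 10−1 = 9

10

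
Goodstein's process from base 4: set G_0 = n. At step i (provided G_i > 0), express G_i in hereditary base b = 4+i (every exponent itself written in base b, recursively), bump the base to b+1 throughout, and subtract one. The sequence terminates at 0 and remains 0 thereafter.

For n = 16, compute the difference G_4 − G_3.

3

step 0: 16 = 4^2; sub 5 for 4: 5^2; = 25; G_1 = 25−1 = 24
step 1: 24 = 4·5 + 4; sub 6 for 5: 4·6 + 4; = 28; G_2 = 28−1 = 27
step 2: 27 = 4·6 + 3; sub 7 for 6: 4·7 + 3; = 31; G_3 = 31−1 = 30
step 3: 30 = 4·7 + 2; sub 8 for 7: 4·8 + 2; = 34; G_4 = 34−1 = 33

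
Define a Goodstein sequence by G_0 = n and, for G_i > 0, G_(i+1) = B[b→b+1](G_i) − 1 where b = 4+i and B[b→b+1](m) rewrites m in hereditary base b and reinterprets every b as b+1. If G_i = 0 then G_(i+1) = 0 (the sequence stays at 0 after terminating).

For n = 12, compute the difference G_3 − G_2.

1

step 0: 12 = 3·4; sub 5 for 4: 3·5; = 15; G_1 = 15−1 = 14
step 1: 14 = 2·5 + 4; sub 6 for 5: 2·6 + 4; = 16; G_2 = 16−1 = 15
step 2: 15 = 2·6 + 3; sub 7 for 6: 2·7 + 3; = 17; G_3 = 17−1 = 16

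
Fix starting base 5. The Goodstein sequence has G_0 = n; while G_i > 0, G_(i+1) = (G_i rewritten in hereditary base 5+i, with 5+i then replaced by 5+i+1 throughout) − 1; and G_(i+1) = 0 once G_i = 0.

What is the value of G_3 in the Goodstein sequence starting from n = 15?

step 0: 15 = 3·5; sub 6 for 5: 3·6; = 18; G_1 = 18−1 = 17
step 1: 17 = 2·6 + 5; sub 7 for 6: 2·7 + 5; = 19; G_2 = 19−1 = 18
step 2: 18 = 2·7 + 4; sub 8 for 7: 2·8 + 4; = 20; G_3 = 20−1 = 19

19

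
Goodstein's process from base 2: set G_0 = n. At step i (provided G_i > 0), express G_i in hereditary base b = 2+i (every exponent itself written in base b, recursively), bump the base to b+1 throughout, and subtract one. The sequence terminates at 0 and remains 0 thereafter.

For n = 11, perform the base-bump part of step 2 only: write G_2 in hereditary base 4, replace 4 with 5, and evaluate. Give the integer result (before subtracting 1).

15628

i=0: 11 = 2^(2 + 1) + 2 + 1 (b=2); 2→3: 3^(3 + 1) + 3 + 1 = 85; 85−1 = 84
i=1: 84 = 3^(3 + 1) + 3 (b=3); 3→4: 4^(4 + 1) + 4 = 1028; 1028−1 = 1027
i=2: 1027 = 4^(4 + 1) + 3 (b=4); 4→5: 5^(5 + 1) + 3 = 15628; 15628−1 = 15627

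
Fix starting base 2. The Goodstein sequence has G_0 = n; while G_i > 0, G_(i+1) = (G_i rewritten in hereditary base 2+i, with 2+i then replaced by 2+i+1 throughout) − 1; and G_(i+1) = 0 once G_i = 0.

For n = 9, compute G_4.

140743

9 —HB2→ 2^(2 + 1) + 1 —bump→ 3^(3 + 1) + 1 = 82 —(−1)→ 81
81 —HB3→ 3^(3 + 1) —bump→ 4^(4 + 1) = 1024 —(−1)→ 1023
1023 —HB4→ 3·4^4 + 3·4^3 + 3·4^2 + 3·4 + 3 —bump→ 3·5^5 + 3·5^3 + 3·5^2 + 3·5 + 3 = 9843 —(−1)→ 9842
9842 —HB5→ 3·5^5 + 3·5^3 + 3·5^2 + 3·5 + 2 —bump→ 3·6^6 + 3·6^3 + 3·6^2 + 3·6 + 2 = 140744 —(−1)→ 140743
140743 —HB6→ 3·6^6 + 3·6^3 + 3·6^2 + 3·6 + 1 —bump→ 3·7^7 + 3·7^3 + 3·7^2 + 3·7 + 1 = 2471827 —(−1)→ 2471826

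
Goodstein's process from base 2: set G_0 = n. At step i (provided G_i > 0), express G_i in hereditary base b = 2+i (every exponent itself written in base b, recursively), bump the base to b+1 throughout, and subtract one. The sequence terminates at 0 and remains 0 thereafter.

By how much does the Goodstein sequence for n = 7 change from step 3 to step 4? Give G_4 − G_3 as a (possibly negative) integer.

43530

7 —HB2→ 2^2 + 2 + 1 —bump→ 3^3 + 3 + 1 = 31 —(−1)→ 30
30 —HB3→ 3^3 + 3 —bump→ 4^4 + 4 = 260 —(−1)→ 259
259 —HB4→ 4^4 + 3 —bump→ 5^5 + 3 = 3128 —(−1)→ 3127
3127 —HB5→ 5^5 + 2 —bump→ 6^6 + 2 = 46658 —(−1)→ 46657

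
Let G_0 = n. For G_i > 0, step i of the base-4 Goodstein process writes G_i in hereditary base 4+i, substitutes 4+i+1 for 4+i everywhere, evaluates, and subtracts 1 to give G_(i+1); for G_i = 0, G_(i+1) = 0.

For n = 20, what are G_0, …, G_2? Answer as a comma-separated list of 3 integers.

step 0: 20 = 4^2 + 4; sub 5 for 4: 5^2 + 5; = 30; G_1 = 30−1 = 29
step 1: 29 = 5^2 + 4; sub 6 for 5: 6^2 + 4; = 40; G_2 = 40−1 = 39

20, 29, 39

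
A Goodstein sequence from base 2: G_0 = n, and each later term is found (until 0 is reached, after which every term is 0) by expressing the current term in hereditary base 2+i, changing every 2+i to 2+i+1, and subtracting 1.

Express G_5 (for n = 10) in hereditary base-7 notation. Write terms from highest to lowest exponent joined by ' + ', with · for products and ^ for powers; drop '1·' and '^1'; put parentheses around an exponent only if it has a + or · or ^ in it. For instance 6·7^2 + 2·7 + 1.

5·7^7 + 5·7^5 + 5·7^4 + 5·7^3 + 5·7^2 + 5·7 + 4

step 0: 10 = 2^(2 + 1) + 2; sub 3 for 2: 3^(3 + 1) + 3; = 84; G_1 = 84−1 = 83
step 1: 83 = 3^(3 + 1) + 2; sub 4 for 3: 4^(4 + 1) + 2; = 1026; G_2 = 1026−1 = 1025
step 2: 1025 = 4^(4 + 1) + 1; sub 5 for 4: 5^(5 + 1) + 1; = 15626; G_3 = 15626−1 = 15625
step 3: 15625 = 5^(5 + 1); sub 6 for 5: 6^(6 + 1); = 279936; G_4 = 279936−1 = 279935
step 4: 279935 = 5·6^6 + 5·6^5 + 5·6^4 + 5·6^3 + 5·6^2 + 5·6 + 5; sub 7 for 6: 5·7^7 + 5·7^5 + 5·7^4 + 5·7^3 + 5·7^2 + 5·7 + 5; = 4215755; G_5 = 4215755−1 = 4215754
step 5: 4215754 = 5·7^7 + 5·7^5 + 5·7^4 + 5·7^3 + 5·7^2 + 5·7 + 4; sub 8 for 7: 5·8^8 + 5·8^5 + 5·8^4 + 5·8^3 + 5·8^2 + 5·8 + 4; = 84073324; G_6 = 84073324−1 = 84073323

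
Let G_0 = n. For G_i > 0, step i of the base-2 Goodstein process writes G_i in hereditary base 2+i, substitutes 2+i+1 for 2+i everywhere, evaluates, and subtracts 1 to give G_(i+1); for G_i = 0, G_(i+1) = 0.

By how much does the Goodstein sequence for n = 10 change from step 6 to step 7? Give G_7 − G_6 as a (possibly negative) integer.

1853361269

G_0=10  [base 2] 2^(2 + 1) + 2  →[2↦3]→  3^(3 + 1) + 3 = 84  −1 ⇒ G_1=83
G_1=83  [base 3] 3^(3 + 1) + 2  →[3↦4]→  4^(4 + 1) + 2 = 1026  −1 ⇒ G_2=1025
G_2=1025  [base 4] 4^(4 + 1) + 1  →[4↦5]→  5^(5 + 1) + 1 = 15626  −1 ⇒ G_3=15625
G_3=15625  [base 5] 5^(5 + 1)  →[5↦6]→  6^(6 + 1) = 279936  −1 ⇒ G_4=279935
G_4=279935  [base 6] 5·6^6 + 5·6^5 + 5·6^4 + 5·6^3 + 5·6^2 + 5·6 + 5  →[6↦7]→  5·7^7 + 5·7^5 + 5·7^4 + 5·7^3 + 5·7^2 + 5·7 + 5 = 4215755  −1 ⇒ G_5=4215754
G_5=4215754  [base 7] 5·7^7 + 5·7^5 + 5·7^4 + 5·7^3 + 5·7^2 + 5·7 + 4  →[7↦8]→  5·8^8 + 5·8^5 + 5·8^4 + 5·8^3 + 5·8^2 + 5·8 + 4 = 84073324  −1 ⇒ G_6=84073323
G_6=84073323  [base 8] 5·8^8 + 5·8^5 + 5·8^4 + 5·8^3 + 5·8^2 + 5·8 + 3  →[8↦9]→  5·9^9 + 5·9^5 + 5·9^4 + 5·9^3 + 5·9^2 + 5·9 + 3 = 1937434593  −1 ⇒ G_7=1937434592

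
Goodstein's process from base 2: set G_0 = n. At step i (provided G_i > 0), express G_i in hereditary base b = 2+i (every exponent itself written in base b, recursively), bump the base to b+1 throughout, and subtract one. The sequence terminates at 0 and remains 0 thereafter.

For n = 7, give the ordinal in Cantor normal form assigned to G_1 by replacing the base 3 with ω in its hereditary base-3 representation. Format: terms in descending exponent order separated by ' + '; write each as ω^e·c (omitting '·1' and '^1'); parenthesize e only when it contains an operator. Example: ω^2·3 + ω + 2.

ω^ω + ω

base 2: 7 = 2^2 + 2 + 1; at 3: 3^3 + 3 + 1 = 31; next = 30
base 3: 30 = 3^3 + 3; at 4: 4^4 + 4 = 260; next = 259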